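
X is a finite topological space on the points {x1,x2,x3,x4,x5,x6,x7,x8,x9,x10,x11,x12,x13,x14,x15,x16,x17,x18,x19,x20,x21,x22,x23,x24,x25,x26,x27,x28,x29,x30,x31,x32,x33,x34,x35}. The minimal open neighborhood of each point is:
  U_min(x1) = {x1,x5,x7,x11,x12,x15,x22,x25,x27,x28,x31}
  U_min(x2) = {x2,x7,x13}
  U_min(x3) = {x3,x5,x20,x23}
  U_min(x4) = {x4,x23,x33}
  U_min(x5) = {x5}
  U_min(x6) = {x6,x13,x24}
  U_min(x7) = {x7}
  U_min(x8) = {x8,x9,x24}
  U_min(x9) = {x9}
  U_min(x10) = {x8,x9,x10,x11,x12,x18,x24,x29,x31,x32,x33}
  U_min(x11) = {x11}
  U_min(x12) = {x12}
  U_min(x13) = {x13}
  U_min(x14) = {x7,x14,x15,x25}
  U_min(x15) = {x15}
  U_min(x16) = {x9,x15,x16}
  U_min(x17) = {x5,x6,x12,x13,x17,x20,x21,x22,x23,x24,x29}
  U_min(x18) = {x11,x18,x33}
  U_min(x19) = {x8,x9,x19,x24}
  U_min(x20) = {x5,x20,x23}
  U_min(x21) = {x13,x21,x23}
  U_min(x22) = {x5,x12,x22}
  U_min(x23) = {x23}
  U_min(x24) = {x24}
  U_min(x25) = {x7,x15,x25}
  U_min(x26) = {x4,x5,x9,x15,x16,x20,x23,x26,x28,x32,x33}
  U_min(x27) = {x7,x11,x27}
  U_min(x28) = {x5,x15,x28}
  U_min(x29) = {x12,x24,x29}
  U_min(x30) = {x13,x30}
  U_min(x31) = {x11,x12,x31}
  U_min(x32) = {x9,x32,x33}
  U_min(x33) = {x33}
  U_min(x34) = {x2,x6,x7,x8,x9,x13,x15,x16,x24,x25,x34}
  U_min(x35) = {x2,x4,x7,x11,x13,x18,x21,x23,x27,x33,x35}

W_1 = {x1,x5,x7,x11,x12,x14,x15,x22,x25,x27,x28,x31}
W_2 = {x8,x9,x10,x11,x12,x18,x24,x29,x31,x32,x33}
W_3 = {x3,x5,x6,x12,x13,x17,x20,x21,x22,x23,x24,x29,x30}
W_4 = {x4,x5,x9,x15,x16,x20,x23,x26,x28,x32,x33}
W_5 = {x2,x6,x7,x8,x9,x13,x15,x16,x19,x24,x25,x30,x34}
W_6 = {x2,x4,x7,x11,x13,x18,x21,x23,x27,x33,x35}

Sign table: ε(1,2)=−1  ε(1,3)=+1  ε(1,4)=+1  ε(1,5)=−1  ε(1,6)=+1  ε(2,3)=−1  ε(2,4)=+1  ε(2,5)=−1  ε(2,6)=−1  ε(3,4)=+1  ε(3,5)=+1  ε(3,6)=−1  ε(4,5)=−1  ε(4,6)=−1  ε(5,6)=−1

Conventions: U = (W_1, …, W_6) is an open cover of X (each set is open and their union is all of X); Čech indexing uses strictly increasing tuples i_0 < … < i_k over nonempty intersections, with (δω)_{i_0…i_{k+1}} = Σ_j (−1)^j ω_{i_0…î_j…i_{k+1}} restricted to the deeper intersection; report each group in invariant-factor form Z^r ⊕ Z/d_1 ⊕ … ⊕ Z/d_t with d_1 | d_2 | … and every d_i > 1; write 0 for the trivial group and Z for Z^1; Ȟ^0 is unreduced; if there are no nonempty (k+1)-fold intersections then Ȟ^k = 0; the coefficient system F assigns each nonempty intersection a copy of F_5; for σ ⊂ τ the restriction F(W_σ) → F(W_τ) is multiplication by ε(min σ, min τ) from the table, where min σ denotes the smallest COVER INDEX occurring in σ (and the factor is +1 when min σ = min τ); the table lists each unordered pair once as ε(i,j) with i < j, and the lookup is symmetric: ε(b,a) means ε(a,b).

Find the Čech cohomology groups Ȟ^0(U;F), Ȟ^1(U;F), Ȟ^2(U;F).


intersection data:
  W12={x11,x12,x31} W13={x5,x12,x22} W14={x5,x15,x28} W15={x7,x15,x25} W16={x7,x11,x27} W23={x12,x24,x29} W24={x9,x32,x33} W25={x8,x9,x24} W26={x11,x18,x33} W34={x5,x20,x23} W35={x6,x13,x24,x30} W36={x13,x21,x23} W45={x9,x15,x16} W46={x4,x23,x33} W56={x2,x7,x13}
  W123={x12} W126={x11} W134={x5} W145={x15} W156={x7} W235={x24} W245={x9} W246={x33} W346={x23} W356={x13}
C dims 6,15,10; δ0: rk_F5 6; δ1: rk_F5 9
Ȟ^0 = (6 − 6) − 0 = 0, so Ȟ^0 ≅ 0
Ȟ^1 = (15 − 9) − 6 = 0, so Ȟ^1 ≅ 0
Ȟ^2 = (10 − 0) − 9 = 1, so Ȟ^2 ≅ Z/5

Ȟ^0 = 0; Ȟ^1 = 0; Ȟ^2 = Z/5


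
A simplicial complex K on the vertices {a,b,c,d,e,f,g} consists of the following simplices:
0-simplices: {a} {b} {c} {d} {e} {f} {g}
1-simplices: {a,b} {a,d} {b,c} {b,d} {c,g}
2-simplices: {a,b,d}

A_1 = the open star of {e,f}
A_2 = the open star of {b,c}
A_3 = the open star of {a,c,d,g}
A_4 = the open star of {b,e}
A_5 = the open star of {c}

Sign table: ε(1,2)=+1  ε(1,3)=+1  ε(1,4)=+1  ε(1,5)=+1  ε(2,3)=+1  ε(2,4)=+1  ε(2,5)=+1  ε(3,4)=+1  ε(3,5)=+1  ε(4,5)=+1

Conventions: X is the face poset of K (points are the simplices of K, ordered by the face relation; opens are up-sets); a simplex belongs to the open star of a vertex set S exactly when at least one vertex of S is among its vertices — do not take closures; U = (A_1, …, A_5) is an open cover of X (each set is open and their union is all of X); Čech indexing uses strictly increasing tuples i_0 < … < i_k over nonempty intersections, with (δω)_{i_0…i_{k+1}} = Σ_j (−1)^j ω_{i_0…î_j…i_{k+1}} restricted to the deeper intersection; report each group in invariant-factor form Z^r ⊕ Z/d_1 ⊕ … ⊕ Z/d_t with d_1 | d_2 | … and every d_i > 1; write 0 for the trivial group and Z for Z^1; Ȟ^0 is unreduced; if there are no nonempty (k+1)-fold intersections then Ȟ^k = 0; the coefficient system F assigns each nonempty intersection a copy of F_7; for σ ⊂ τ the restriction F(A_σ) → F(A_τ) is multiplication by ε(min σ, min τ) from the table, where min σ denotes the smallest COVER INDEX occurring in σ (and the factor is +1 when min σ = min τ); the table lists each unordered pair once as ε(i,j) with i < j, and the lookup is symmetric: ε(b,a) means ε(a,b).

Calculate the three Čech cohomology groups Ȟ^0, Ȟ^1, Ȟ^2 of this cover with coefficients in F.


nonempty intersections:
  A1={{e},{f}} A2={{b},{c},{a,b},{b,c},{b,d},{c,g},{a,b,d}} A3={{a},{c},{d},{g},{a,b},{a,d},{b,c},{b,d},{c,g},{a,b,d}} A4={{b},{e},{a,b},{b,c},{b,d},{a,b,d}} A5={{c},{b,c},{c,g}}
  A14={{e}} A23={{c},{a,b},{b,c},{b,d},{c,g},{a,b,d}} A24={{b},{a,b},{b,c},{b,d},{a,b,d}} A25={{c},{b,c},{c,g}} A34={{a,b},{b,c},{b,d},{a,b,d}} A35={{c},{b,c},{c,g}} A45={{b,c}}
  A234={{a,b},{b,c},{b,d},{a,b,d}} A235={{c},{b,c},{c,g}} A245={{b,c}} A345={{b,c}}
  A2345={{b,c}}
C dims 5,7,4,1; δ0: rk_F7 4; δ1: rk_F7 3; δ2: rk_F7 1
Ȟ^0: (5−4)−0=1 ⇒ Z/7
Ȟ^1: (7−3)−4=0 ⇒ 0
Ȟ^2: (4−1)−3=0 ⇒ 0

Ȟ^0(U;F) ≅ Z/7, Ȟ^1(U;F) ≅ 0, Ȟ^2(U;F) ≅ 0


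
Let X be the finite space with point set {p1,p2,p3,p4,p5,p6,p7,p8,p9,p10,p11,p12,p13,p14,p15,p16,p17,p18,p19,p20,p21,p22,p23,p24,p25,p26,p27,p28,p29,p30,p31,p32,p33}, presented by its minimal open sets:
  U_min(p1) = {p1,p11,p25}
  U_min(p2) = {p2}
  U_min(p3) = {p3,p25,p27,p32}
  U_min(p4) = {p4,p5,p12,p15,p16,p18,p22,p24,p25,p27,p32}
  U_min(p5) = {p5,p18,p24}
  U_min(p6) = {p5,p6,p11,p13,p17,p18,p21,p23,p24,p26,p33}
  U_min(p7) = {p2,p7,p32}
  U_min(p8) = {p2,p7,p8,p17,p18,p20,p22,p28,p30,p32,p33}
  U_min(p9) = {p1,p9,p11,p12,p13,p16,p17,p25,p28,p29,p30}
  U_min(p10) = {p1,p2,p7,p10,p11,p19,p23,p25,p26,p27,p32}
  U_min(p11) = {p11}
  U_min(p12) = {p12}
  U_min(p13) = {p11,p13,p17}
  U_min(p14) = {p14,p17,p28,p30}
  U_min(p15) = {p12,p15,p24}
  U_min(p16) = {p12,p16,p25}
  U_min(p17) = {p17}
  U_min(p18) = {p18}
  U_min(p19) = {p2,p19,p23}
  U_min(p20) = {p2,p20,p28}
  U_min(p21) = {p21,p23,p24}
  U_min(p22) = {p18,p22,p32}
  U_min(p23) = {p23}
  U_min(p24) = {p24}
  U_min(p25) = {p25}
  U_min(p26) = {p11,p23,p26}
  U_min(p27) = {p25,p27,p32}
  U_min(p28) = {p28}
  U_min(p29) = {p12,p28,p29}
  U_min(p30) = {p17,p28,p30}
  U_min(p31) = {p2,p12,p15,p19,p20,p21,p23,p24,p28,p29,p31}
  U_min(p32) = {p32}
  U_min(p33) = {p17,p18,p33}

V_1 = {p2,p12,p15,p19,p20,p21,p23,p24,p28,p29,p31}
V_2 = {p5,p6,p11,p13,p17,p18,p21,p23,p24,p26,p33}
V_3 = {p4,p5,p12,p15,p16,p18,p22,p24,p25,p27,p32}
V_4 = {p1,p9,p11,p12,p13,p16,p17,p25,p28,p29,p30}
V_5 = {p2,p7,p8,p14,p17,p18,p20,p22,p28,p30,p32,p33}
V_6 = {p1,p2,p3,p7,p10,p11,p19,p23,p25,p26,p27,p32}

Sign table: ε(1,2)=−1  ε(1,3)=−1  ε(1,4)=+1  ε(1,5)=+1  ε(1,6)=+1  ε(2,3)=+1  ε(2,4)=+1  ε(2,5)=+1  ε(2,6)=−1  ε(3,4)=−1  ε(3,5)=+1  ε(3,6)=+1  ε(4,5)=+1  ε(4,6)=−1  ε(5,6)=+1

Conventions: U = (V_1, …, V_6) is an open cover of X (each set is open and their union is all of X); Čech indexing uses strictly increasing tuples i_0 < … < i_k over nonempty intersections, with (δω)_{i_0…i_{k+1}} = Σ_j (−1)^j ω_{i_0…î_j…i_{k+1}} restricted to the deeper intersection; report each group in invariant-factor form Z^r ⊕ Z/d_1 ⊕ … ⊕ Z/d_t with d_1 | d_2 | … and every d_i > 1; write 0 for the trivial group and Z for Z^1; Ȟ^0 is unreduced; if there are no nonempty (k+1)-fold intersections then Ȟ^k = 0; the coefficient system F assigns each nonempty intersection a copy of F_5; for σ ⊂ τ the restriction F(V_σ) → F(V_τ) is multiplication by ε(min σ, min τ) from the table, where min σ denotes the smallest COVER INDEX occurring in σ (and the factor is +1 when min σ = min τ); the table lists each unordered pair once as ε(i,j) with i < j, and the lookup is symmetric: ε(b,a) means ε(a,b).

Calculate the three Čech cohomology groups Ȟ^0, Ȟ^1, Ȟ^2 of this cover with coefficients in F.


Ȟ^0 ≅ 0, Ȟ^1 ≅ 0, Ȟ^2 ≅ Z/5

cover nerve:
  V12={p21,p23,p24} V13={p12,p15,p24} V14={p12,p28,p29} V15={p2,p20,p28} V16={p2,p19,p23} V23={p5,p18,p24} V24={p11,p13,p17} V25={p17,p18,p33} V26={p11,p23,p26} V34={p12,p16,p25} V35={p18,p22,p32} V36={p25,p27,p32} V45={p17,p28,p30} V46={p1,p11,p25} V56={p2,p7,p32}
  V123={p24} V126={p23} V134={p12} V145={p28} V156={p2} V235={p18} V245={p17} V246={p11} V346={p25} V356={p32}
C dims 6,15,10; δ0: rk_F5 6; δ1: rk_F5 9
Ȟ^0: (6−6)−0=0 ⇒ 0
Ȟ^1: (15−9)−6=0 ⇒ 0
Ȟ^2: (10−0)−9=1 ⇒ Z/5


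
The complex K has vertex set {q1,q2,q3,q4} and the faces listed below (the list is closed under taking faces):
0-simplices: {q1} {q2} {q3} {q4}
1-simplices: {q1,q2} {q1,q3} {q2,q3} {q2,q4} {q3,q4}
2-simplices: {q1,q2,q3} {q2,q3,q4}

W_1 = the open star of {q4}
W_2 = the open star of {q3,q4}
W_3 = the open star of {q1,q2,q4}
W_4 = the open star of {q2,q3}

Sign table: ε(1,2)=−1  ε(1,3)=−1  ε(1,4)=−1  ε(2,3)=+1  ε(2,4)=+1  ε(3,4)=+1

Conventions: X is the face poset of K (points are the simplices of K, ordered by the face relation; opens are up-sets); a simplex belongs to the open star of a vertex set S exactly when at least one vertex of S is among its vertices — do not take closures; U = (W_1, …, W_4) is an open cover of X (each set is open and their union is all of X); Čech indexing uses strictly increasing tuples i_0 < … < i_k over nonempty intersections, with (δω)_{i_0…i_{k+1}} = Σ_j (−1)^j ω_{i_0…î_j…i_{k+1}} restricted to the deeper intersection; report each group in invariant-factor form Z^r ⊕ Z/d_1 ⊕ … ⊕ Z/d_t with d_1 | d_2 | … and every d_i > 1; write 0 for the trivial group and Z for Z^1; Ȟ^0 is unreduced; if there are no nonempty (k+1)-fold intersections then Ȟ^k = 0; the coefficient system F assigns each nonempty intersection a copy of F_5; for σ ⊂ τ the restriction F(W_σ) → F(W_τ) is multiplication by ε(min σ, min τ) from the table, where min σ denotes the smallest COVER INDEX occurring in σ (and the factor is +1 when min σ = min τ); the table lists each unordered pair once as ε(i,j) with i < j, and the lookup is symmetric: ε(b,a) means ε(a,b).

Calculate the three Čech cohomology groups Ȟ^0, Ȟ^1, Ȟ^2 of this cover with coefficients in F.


nerve simplices:
  W1={{q4},{q2,q4},{q3,q4},{q2,q3,q4}} W2={{q3},{q4},{q1,q3},{q2,q3},{q2,q4},{q3,q4},{q1,q2,q3},{q2,q3,q4}} W3={{q1},{q2},{q4},{q1,q2},{q1,q3},{q2,q3},{q2,q4},{q3,q4},{q1,q2,q3},{q2,q3,q4}} W4={{q2},{q3},{q1,q2},{q1,q3},{q2,q3},{q2,q4},{q3,q4},{q1,q2,q3},{q2,q3,q4}}
  W12={{q4},{q2,q4},{q3,q4},{q2,q3,q4}} W13={{q4},{q2,q4},{q3,q4},{q2,q3,q4}} W14={{q2,q4},{q3,q4},{q2,q3,q4}} W23={{q4},{q1,q3},{q2,q3},{q2,q4},{q3,q4},{q1,q2,q3},{q2,q3,q4}} W24={{q3},{q1,q3},{q2,q3},{q2,q4},{q3,q4},{q1,q2,q3},{q2,q3,q4}} W34={{q2},{q1,q2},{q1,q3},{q2,q3},{q2,q4},{q3,q4},{q1,q2,q3},{q2,q3,q4}}
  W123={{q4},{q2,q4},{q3,q4},{q2,q3,q4}} W124={{q2,q4},{q3,q4},{q2,q3,q4}} W134={{q2,q4},{q3,q4},{q2,q3,q4}} W234={{q1,q3},{q2,q3},{q2,q4},{q3,q4},{q1,q2,q3},{q2,q3,q4}}
  W1234={{q2,q4},{q3,q4},{q2,q3,q4}}
C dims 4,6,4,1; δ0: rk_F5 3; δ1: rk_F5 3; δ2: rk_F5 1
degree 0: 4−3−0 = 1 → Ȟ^0 ≅ Z/5
degree 1: 6−3−3 = 0 → Ȟ^1 ≅ 0
degree 2: 4−1−3 = 0 → Ȟ^2 ≅ 0

Ȟ^0 ≅ Z/5, Ȟ^1 ≅ 0, Ȟ^2 ≅ 0


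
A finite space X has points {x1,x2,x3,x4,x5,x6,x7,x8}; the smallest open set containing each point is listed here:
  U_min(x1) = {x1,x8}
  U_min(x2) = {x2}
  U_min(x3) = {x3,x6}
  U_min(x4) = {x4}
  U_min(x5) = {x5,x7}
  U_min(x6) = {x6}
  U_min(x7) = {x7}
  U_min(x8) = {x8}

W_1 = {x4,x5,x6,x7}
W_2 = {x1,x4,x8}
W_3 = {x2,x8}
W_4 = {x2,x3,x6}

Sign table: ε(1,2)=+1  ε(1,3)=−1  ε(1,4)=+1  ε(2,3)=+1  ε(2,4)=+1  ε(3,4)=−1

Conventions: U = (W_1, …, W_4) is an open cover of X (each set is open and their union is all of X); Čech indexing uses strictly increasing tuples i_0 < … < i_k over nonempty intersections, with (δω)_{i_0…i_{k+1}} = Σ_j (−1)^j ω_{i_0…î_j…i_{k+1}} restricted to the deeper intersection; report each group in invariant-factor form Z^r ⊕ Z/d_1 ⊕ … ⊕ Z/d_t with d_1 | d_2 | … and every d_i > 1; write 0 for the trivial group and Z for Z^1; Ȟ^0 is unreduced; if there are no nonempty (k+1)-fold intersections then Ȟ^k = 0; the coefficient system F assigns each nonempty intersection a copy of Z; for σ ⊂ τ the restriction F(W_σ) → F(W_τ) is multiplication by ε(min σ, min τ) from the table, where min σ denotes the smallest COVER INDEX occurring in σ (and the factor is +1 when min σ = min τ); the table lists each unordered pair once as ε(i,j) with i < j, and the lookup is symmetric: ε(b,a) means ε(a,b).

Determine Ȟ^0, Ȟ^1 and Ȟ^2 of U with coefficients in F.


Ȟ^0 = 0; Ȟ^1 = Z/2; Ȟ^2 = 0

nerve of the cover:
  W12={x4} W14={x6} W23={x8} W34={x2}
C dims 4,4; δ0: rk 4, SNF 1^3·2
Ȟ^0 = (4 − 4) − 0 = 0, so Ȟ^0 ≅ 0
Ȟ^1 = (4 − 0) − 4 = 0 plus torsion [2], so Ȟ^1 ≅ Z/2
Ȟ^2 = (0 − 0) − 0 = 0, so Ȟ^2 ≅ 0


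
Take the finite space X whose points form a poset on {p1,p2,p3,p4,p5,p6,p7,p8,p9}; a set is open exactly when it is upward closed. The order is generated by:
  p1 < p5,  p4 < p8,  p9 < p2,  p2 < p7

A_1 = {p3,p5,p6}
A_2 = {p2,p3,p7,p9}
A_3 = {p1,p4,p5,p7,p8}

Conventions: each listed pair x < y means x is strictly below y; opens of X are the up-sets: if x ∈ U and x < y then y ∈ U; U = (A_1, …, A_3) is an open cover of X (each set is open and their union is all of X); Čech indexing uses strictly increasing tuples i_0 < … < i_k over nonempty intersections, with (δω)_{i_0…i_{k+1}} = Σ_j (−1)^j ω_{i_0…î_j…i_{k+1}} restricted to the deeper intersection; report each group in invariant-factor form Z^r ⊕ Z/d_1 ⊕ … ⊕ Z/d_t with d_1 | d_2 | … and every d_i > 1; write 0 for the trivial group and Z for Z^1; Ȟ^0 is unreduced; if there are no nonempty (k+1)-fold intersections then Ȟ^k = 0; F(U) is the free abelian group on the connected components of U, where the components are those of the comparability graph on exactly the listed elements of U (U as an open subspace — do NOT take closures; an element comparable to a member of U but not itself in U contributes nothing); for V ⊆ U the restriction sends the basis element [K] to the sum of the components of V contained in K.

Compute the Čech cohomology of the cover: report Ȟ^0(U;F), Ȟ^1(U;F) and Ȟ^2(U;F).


Ȟ^0(U;F) ≅ Z^5, Ȟ^1(U;F) ≅ 0, Ȟ^2(U;F) ≅ 0

nerve of the cover:
  A12={p3} A13={p5} A23={p7}
components per intersection:
  A1: {p3} {p5} {p6}
  A2: {p2,p7,p9} {p3}
  A3: {p1,p5} {p4,p8} {p7}
  A12: {p3}
  A13: {p5}
  A23: {p7}
C dims 8,3; δ0: rk 3, SNF 1^3
Ȟ^0 = (8 − 3) − 0 = 5, so Ȟ^0 ≅ Z^5
Ȟ^1 = (3 − 0) − 3 = 0, so Ȟ^1 ≅ 0
Ȟ^2 = (0 − 0) − 0 = 0, so Ȟ^2 ≅ 0


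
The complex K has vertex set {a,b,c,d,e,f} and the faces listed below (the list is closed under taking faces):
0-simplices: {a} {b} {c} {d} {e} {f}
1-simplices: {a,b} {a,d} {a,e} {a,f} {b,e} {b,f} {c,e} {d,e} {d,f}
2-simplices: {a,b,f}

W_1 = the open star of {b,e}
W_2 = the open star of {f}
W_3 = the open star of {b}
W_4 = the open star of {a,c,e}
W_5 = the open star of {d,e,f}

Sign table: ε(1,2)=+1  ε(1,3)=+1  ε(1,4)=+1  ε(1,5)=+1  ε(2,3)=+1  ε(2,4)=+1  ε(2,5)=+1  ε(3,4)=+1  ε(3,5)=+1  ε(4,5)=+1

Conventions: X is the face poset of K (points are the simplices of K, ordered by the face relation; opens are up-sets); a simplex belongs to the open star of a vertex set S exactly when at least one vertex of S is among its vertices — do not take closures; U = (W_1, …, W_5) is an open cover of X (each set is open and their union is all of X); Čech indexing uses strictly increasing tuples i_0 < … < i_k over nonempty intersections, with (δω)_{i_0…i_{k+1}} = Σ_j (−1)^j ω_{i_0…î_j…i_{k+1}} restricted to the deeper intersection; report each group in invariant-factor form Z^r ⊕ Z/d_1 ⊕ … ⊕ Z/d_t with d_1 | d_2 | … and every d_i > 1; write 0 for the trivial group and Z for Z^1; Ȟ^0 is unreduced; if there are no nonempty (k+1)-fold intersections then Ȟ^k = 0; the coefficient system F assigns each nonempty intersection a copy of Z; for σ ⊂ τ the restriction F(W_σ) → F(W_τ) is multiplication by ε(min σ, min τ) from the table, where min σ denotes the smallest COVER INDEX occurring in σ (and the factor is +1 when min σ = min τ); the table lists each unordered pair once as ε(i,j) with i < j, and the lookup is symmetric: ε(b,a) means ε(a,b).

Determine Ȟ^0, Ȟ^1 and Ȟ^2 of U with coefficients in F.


cover nerve:
  W1={{b},{e},{a,b},{a,e},{b,e},{b,f},{c,e},{d,e},{a,b,f}} W2={{f},{a,f},{b,f},{d,f},{a,b,f}} W3={{b},{a,b},{b,e},{b,f},{a,b,f}} W4={{a},{c},{e},{a,b},{a,d},{a,e},{a,f},{b,e},{c,e},{d,e},{a,b,f}} W5={{d},{e},{f},{a,d},{a,e},{a,f},{b,e},{b,f},{c,e},{d,e},{d,f},{a,b,f}}
  W12={{b,f},{a,b,f}} W13={{b},{a,b},{b,e},{b,f},{a,b,f}} W14={{e},{a,b},{a,e},{b,e},{c,e},{d,e},{a,b,f}} W15={{e},{a,e},{b,e},{b,f},{c,e},{d,e},{a,b,f}} W23={{b,f},{a,b,f}} W24={{a,f},{a,b,f}} W25={{f},{a,f},{b,f},{d,f},{a,b,f}} W34={{a,b},{b,e},{a,b,f}} W35={{b,e},{b,f},{a,b,f}} W45={{e},{a,d},{a,e},{a,f},{b,e},{c,e},{d,e},{a,b,f}}
  W123={{b,f},{a,b,f}} W124={{a,b,f}} W125={{b,f},{a,b,f}} W134={{a,b},{b,e},{a,b,f}} W135={{b,e},{b,f},{a,b,f}} W145={{e},{a,e},{b,e},{c,e},{d,e},{a,b,f}} W234={{a,b,f}} W235={{b,f},{a,b,f}} W245={{a,f},{a,b,f}} W345={{b,e},{a,b,f}}
  W1234={{a,b,f}} W1235={{b,f},{a,b,f}} W1245={{a,b,f}} W1345={{b,e},{a,b,f}} W2345={{a,b,f}}
  W12345={{a,b,f}}
C dims 5,10,10,5; δ0: rk 4, SNF 1^4; δ1: rk 6, SNF 1^6; δ2: rk 4, SNF 1^4
Ȟ^0: (5−4)−0=1 ⇒ Z
Ȟ^1: (10−6)−4=0 ⇒ 0
Ȟ^2: (10−4)−6=0 ⇒ 0

Ȟ^0(U;F) ≅ Z, Ȟ^1(U;F) ≅ 0, Ȟ^2(U;F) ≅ 0


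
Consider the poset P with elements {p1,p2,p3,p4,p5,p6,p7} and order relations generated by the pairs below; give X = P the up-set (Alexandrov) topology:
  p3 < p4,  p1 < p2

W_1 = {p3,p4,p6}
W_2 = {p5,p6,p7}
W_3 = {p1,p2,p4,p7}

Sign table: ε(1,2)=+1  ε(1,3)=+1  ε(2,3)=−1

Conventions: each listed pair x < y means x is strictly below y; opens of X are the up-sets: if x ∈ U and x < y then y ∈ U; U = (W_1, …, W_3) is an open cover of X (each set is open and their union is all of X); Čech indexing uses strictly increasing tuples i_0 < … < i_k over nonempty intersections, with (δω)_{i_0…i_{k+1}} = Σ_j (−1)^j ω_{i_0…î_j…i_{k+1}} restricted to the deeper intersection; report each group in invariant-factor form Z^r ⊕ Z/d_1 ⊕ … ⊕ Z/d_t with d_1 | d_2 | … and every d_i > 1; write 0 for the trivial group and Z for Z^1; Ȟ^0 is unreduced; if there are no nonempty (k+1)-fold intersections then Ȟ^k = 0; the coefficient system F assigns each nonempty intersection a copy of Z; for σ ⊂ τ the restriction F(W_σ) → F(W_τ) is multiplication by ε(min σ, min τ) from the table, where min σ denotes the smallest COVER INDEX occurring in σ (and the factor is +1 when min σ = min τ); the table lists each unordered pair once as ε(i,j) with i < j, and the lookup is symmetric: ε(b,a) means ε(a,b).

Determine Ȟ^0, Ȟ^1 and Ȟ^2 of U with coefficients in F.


nonempty intersections:
  W12={p6} W13={p4} W23={p7}
C dims 3,3; δ0: rk 3, SNF 1^2·2
Ȟ^0: (3−3)−0=0 ⇒ 0
Ȟ^1: (3−0)−3=0 plus torsion [2] ⇒ Z/2
Ȟ^2: (0−0)−0=0 ⇒ 0

Ȟ^0 = 0,  Ȟ^1 = Z/2,  Ȟ^2 = 0


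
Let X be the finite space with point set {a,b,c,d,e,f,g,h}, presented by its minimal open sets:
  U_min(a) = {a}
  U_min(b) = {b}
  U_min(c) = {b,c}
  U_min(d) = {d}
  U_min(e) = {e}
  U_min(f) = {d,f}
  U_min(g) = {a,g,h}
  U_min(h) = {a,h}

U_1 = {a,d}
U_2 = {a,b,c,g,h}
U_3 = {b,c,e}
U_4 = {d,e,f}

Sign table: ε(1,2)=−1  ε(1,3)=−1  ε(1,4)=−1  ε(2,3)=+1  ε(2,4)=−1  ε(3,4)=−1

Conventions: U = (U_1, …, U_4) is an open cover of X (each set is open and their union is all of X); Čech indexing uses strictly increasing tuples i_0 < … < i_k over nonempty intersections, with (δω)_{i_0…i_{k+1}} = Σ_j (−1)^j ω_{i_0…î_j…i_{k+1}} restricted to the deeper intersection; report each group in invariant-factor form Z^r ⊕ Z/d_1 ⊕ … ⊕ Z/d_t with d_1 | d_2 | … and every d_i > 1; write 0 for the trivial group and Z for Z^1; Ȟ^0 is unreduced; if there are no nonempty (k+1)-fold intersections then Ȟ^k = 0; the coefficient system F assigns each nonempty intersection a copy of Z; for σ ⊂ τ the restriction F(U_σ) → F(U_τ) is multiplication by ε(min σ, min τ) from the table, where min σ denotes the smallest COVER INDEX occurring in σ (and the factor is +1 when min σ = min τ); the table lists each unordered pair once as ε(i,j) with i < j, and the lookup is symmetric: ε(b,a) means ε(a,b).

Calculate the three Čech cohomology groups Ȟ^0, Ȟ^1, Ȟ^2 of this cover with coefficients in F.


Ȟ^0 = 0, Ȟ^1 = Z/2 and Ȟ^2 = 0

nonempty overlaps:
  U12={a} U14={d} U23={b,c} U34={e}
C dims 4,4; δ0: rk 4, SNF 1^3·2
degree 0: 4−4−0 = 0 → Ȟ^0 ≅ 0
degree 1: 4−0−4 = 0 plus torsion [2] → Ȟ^1 ≅ Z/2
degree 2: 0−0−0 = 0 → Ȟ^2 ≅ 0


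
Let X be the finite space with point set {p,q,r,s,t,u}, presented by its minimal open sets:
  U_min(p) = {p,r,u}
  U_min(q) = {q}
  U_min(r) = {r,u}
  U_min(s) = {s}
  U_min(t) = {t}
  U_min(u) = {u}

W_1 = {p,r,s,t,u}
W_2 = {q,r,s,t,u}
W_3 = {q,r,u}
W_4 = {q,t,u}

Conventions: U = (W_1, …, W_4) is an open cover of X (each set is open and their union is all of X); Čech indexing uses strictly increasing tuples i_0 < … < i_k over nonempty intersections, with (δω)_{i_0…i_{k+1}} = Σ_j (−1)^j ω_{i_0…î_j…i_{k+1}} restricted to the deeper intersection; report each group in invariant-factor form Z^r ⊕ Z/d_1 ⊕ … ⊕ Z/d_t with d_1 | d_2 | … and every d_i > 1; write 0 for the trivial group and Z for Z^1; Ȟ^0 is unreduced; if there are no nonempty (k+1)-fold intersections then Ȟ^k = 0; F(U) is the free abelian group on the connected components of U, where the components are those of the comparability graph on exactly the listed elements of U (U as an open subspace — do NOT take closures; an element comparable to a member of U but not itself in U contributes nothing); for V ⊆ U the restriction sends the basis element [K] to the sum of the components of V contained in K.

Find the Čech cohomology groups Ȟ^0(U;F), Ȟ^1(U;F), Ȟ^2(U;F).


Ȟ^0 = Z^4, Ȟ^1 = 0 and Ȟ^2 = 0

intersection data:
  W12={r,s,t,u} W13={r,u} W14={t,u} W23={q,r,u} W24={q,t,u} W34={q,u}
  W123={r,u} W124={t,u} W134={u} W234={q,u}
  W1234={u}
components per intersection:
  W1: {p,r,u} {s} {t}
  W2: {q} {r,u} {s} {t}
  W3: {q} {r,u}
  W4: {q} {t} {u}
  W12: {r,u} {s} {t}
  W13: {r,u}
  W14: {t} {u}
  W23: {q} {r,u}
  W24: {q} {t} {u}
  W34: {q} {u}
  W123: {r,u}
  W124: {t} {u}
  W134: {u}
  W234: {q} {u}
  W1234: {u}
C dims 12,13,6,1; δ0: rk 8, SNF 1^8; δ1: rk 5, SNF 1^5; δ2: rk 1, SNF 1^1
Ȟ^0 = (12 − 8) − 0 = 4, so Ȟ^0 ≅ Z^4
Ȟ^1 = (13 − 5) − 8 = 0, so Ȟ^1 ≅ 0
Ȟ^2 = (6 − 1) − 5 = 0, so Ȟ^2 ≅ 0


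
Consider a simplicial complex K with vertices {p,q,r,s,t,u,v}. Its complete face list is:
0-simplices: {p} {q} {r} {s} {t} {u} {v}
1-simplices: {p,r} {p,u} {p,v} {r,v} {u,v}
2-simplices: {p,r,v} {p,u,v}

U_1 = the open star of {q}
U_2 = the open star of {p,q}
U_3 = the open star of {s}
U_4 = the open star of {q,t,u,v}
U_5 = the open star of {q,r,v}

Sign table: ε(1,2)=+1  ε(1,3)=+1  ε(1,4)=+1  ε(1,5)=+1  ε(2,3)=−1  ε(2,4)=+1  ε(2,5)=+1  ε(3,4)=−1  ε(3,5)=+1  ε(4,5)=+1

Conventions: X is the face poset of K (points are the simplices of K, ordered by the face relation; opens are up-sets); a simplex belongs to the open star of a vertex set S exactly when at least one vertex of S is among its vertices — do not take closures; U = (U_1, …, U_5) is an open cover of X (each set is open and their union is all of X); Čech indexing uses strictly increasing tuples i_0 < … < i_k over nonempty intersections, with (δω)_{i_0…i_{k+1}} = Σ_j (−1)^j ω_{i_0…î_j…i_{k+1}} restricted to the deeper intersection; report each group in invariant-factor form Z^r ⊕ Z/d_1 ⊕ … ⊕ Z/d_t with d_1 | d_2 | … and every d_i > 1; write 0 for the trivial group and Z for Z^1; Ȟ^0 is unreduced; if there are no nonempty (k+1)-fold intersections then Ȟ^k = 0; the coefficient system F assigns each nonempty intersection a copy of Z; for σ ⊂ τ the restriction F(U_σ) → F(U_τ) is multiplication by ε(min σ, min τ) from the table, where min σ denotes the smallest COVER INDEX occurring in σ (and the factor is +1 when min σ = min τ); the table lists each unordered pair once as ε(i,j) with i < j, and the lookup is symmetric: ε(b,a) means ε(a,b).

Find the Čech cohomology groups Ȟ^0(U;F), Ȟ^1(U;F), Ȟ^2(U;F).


intersection data:
  U1={{q}} U2={{p},{q},{p,r},{p,u},{p,v},{p,r,v},{p,u,v}} U3={{s}} U4={{q},{t},{u},{v},{p,u},{p,v},{r,v},{u,v},{p,r,v},{p,u,v}} U5={{q},{r},{v},{p,r},{p,v},{r,v},{u,v},{p,r,v},{p,u,v}}
  U12={{q}} U14={{q}} U15={{q}} U24={{q},{p,u},{p,v},{p,r,v},{p,u,v}} U25={{q},{p,r},{p,v},{p,r,v},{p,u,v}} U45={{q},{v},{p,v},{r,v},{u,v},{p,r,v},{p,u,v}}
  U124={{q}} U125={{q}} U145={{q}} U245={{q},{p,v},{p,r,v},{p,u,v}}
  U1245={{q}}
C dims 5,6,4,1; δ0: rk 3, SNF 1^3; δ1: rk 3, SNF 1^3; δ2: rk 1, SNF 1^1
Ȟ^0 = (5 − 3) − 0 = 2, so Ȟ^0 ≅ Z^2
Ȟ^1 = (6 − 3) − 3 = 0, so Ȟ^1 ≅ 0
Ȟ^2 = (4 − 1) − 3 = 0, so Ȟ^2 ≅ 0

Ȟ^0 = Z^2; Ȟ^1 = 0; Ȟ^2 = 0


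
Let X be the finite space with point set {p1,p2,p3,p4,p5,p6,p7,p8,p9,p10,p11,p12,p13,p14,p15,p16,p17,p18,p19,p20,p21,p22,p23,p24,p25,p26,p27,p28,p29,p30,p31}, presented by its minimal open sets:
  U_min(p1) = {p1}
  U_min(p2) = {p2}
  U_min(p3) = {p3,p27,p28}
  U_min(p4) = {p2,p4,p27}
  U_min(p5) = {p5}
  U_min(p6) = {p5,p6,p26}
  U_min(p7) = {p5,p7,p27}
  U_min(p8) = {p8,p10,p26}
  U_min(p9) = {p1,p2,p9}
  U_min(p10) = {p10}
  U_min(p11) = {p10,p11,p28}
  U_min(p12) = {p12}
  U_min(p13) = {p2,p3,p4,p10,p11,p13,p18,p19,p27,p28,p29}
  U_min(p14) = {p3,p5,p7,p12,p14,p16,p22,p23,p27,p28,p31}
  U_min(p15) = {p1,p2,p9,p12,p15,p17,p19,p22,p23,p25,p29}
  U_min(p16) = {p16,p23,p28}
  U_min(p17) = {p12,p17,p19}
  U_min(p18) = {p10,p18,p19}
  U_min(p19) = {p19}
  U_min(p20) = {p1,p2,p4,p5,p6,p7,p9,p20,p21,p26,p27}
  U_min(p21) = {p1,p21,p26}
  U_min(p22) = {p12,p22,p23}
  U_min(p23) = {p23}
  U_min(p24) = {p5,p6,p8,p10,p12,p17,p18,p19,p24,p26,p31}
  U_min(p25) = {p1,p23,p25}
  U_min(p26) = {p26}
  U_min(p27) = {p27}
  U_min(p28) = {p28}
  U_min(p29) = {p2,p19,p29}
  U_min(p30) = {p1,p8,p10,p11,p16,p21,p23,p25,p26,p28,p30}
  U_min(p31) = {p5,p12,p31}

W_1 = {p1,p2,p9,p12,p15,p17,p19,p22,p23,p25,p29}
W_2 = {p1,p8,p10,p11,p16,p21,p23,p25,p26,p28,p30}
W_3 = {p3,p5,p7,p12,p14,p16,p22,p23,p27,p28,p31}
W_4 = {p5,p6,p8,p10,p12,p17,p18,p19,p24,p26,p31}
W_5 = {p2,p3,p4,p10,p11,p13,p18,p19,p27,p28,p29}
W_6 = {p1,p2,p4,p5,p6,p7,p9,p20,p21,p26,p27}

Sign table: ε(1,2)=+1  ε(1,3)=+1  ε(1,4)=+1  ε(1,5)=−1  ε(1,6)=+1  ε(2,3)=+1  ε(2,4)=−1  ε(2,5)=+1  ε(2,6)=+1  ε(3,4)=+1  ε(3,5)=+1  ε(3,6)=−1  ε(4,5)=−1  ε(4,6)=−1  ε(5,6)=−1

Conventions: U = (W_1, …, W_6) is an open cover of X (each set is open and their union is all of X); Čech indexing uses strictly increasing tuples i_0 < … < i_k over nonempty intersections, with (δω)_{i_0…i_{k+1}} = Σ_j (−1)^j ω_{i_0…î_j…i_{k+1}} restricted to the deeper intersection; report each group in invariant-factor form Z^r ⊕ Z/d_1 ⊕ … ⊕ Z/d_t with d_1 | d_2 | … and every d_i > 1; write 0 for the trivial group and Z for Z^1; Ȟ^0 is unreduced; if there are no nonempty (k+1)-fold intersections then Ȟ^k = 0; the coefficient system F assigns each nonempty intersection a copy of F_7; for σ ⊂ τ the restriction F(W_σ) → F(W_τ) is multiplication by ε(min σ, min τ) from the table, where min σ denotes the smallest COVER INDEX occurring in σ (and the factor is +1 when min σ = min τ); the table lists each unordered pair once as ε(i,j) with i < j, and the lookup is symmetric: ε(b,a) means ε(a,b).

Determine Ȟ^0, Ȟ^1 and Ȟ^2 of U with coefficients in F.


Ȟ^0 = 0, Ȟ^1 = 0, Ȟ^2 = Z/7

cover nerve:
  W12={p1,p23,p25} W13={p12,p22,p23} W14={p12,p17,p19} W15={p2,p19,p29} W16={p1,p2,p9} W23={p16,p23,p28} W24={p8,p10,p26} W25={p10,p11,p28} W26={p1,p21,p26} W34={p5,p12,p31} W35={p3,p27,p28} W36={p5,p7,p27} W45={p10,p18,p19} W46={p5,p6,p26} W56={p2,p4,p27}
  W123={p23} W126={p1} W134={p12} W145={p19} W156={p2} W235={p28} W245={p10} W246={p26} W346={p5} W356={p27}
C dims 6,15,10; δ0: rk_F7 6; δ1: rk_F7 9
Ȟ^0: (6−6)−0=0 ⇒ 0
Ȟ^1: (15−9)−6=0 ⇒ 0
Ȟ^2: (10−0)−9=1 ⇒ Z/7


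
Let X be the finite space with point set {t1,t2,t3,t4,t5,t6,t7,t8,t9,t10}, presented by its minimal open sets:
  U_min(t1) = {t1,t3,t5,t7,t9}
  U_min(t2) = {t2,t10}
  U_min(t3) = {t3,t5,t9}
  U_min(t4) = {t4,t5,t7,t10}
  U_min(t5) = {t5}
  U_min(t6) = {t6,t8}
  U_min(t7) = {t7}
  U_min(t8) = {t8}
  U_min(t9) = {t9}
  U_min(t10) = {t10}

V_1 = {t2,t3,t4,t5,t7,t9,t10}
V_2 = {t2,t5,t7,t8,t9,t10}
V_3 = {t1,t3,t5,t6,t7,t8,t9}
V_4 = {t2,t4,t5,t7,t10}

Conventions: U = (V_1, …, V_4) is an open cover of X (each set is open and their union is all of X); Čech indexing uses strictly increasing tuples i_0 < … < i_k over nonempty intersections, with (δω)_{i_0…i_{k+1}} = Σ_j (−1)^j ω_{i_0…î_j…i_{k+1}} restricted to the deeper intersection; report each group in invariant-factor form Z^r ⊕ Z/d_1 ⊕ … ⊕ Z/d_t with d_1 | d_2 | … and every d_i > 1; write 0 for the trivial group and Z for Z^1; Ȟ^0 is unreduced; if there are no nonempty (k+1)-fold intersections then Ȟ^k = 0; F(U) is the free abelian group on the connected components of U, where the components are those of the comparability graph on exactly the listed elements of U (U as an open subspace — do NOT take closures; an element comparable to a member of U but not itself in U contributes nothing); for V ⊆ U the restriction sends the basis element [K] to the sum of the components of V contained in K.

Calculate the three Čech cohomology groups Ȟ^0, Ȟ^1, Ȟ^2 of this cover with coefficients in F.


nerve of the cover:
  V12={t2,t5,t7,t9,t10} V13={t3,t5,t7,t9} V14={t2,t4,t5,t7,t10} V23={t5,t7,t8,t9} V24={t2,t5,t7,t10} V34={t5,t7}
  V123={t5,t7,t9} V124={t2,t5,t7,t10} V134={t5,t7} V234={t5,t7}
  V1234={t5,t7}
components per intersection:
  V1: {t2,t3,t4,t5,t7,t9,t10}
  V2: {t2,t10} {t5} {t7} {t8} {t9}
  V3: {t1,t3,t5,t7,t9} {t6,t8}
  V4: {t2,t4,t5,t7,t10}
  V12: {t2,t10} {t5} {t7} {t9}
  V13: {t3,t5,t9} {t7}
  V14: {t2,t4,t5,t7,t10}
  V23: {t5} {t7} {t8} {t9}
  V24: {t2,t10} {t5} {t7}
  V34: {t5} {t7}
  V123: {t5} {t7} {t9}
  V124: {t2,t10} {t5} {t7}
  V134: {t5} {t7}
  V234: {t5} {t7}
  V1234: {t5} {t7}
C dims 9,16,10,2; δ0: rk 7, SNF 1^7; δ1: rk 8, SNF 1^8; δ2: rk 2, SNF 1^2
Ȟ^0 = (9 − 7) − 0 = 2, so Ȟ^0 ≅ Z^2
Ȟ^1 = (16 − 8) − 7 = 1, so Ȟ^1 ≅ Z
Ȟ^2 = (10 − 2) − 8 = 0, so Ȟ^2 ≅ 0

Ȟ^0 ≅ Z^2, Ȟ^1 ≅ Z and Ȟ^2 ≅ 0


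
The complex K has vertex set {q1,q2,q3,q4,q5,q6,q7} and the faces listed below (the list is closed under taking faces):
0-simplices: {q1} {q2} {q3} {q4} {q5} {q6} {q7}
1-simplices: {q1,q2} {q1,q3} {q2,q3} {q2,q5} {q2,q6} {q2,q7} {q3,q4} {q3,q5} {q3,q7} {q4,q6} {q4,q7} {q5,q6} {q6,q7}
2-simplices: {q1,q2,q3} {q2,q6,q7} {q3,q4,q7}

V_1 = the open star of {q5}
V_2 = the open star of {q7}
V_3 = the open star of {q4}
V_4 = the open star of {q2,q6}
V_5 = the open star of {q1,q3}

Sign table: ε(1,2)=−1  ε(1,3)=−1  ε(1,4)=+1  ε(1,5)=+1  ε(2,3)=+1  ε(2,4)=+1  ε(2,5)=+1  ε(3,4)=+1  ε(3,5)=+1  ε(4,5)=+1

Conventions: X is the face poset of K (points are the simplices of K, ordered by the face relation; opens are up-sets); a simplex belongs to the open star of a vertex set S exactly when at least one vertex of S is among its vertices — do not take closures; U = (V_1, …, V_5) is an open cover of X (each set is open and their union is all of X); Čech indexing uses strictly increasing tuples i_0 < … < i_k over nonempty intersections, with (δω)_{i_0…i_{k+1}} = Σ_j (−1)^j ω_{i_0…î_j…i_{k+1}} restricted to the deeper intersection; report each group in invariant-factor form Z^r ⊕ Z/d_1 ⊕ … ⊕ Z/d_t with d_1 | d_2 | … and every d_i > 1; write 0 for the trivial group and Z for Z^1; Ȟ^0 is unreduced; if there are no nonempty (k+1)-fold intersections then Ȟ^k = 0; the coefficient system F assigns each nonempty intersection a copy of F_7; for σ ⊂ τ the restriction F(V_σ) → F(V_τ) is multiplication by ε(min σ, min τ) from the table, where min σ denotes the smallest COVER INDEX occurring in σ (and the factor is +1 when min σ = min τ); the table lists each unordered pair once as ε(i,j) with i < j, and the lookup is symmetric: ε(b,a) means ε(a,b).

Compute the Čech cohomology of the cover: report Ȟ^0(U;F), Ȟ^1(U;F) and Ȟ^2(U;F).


nonempty intersections:
  V1={{q5},{q2,q5},{q3,q5},{q5,q6}} V2={{q7},{q2,q7},{q3,q7},{q4,q7},{q6,q7},{q2,q6,q7},{q3,q4,q7}} V3={{q4},{q3,q4},{q4,q6},{q4,q7},{q3,q4,q7}} V4={{q2},{q6},{q1,q2},{q2,q3},{q2,q5},{q2,q6},{q2,q7},{q4,q6},{q5,q6},{q6,q7},{q1,q2,q3},{q2,q6,q7}} V5={{q1},{q3},{q1,q2},{q1,q3},{q2,q3},{q3,q4},{q3,q5},{q3,q7},{q1,q2,q3},{q3,q4,q7}}
  V14={{q2,q5},{q5,q6}} V15={{q3,q5}} V23={{q4,q7},{q3,q4,q7}} V24={{q2,q7},{q6,q7},{q2,q6,q7}} V25={{q3,q7},{q3,q4,q7}} V34={{q4,q6}} V35={{q3,q4},{q3,q4,q7}} V45={{q1,q2},{q2,q3},{q1,q2,q3}}
  V235={{q3,q4,q7}}
C dims 5,8,1; δ0: rk_F7 4; δ1: rk_F7 1
Ȟ^0: (5−4)−0=1 ⇒ Z/7
Ȟ^1: (8−1)−4=3 ⇒ Z/7 ⊕ Z/7 ⊕ Z/7
Ȟ^2: (1−0)−1=0 ⇒ 0

Ȟ^0 ≅ Z/7, Ȟ^1 ≅ Z/7 ⊕ Z/7 ⊕ Z/7 and Ȟ^2 ≅ 0


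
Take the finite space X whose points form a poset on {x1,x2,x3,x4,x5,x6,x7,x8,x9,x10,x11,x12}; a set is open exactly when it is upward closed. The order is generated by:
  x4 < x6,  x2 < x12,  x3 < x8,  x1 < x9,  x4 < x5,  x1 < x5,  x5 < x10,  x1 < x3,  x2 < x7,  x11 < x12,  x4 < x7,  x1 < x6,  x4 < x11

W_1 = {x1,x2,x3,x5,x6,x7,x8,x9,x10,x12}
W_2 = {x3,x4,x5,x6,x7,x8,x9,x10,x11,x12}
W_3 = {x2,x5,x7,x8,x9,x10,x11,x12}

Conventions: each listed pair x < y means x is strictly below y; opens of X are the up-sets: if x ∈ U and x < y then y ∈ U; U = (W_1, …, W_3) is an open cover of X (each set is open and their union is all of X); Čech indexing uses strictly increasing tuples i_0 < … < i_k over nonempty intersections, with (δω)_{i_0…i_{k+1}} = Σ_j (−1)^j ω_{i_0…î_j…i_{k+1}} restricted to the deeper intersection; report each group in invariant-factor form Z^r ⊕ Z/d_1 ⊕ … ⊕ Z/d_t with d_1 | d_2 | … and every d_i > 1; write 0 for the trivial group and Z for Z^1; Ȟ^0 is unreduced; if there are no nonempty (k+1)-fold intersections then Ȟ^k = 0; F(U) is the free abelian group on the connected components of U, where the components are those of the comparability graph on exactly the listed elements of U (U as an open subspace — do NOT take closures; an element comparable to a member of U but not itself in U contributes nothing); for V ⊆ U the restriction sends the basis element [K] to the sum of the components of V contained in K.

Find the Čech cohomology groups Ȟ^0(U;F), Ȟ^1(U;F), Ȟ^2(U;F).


cover nerve:
  W12={x3,x5,x6,x7,x8,x9,x10,x12} W13={x2,x5,x7,x8,x9,x10,x12} W23={x5,x7,x8,x9,x10,x11,x12}
  W123={x5,x7,x8,x9,x10,x12}
components per intersection:
  W1: {x1,x3,x5,x6,x8,x9,x10} {x2,x7,x12}
  W2: {x3,x8} {x4,x5,x6,x7,x10,x11,x12} {x9}
  W3: {x2,x7,x11,x12} {x5,x10} {x8} {x9}
  W12: {x3,x8} {x5,x10} {x6} {x7} {x9} {x12}
  W13: {x2,x7,x12} {x5,x10} {x8} {x9}
  W23: {x5,x10} {x7} {x8} {x9} {x11,x12}
  W123: {x5,x10} {x7} {x8} {x9} {x12}
C dims 9,15,5; δ0: rk 8, SNF 1^8; δ1: rk 5, SNF 1^5
Ȟ^0: (9−8)−0=1 ⇒ Z
Ȟ^1: (15−5)−8=2 ⇒ Z^2
Ȟ^2: (5−0)−5=0 ⇒ 0

Ȟ^0 ≅ Z; Ȟ^1 ≅ Z^2; Ȟ^2 ≅ 0


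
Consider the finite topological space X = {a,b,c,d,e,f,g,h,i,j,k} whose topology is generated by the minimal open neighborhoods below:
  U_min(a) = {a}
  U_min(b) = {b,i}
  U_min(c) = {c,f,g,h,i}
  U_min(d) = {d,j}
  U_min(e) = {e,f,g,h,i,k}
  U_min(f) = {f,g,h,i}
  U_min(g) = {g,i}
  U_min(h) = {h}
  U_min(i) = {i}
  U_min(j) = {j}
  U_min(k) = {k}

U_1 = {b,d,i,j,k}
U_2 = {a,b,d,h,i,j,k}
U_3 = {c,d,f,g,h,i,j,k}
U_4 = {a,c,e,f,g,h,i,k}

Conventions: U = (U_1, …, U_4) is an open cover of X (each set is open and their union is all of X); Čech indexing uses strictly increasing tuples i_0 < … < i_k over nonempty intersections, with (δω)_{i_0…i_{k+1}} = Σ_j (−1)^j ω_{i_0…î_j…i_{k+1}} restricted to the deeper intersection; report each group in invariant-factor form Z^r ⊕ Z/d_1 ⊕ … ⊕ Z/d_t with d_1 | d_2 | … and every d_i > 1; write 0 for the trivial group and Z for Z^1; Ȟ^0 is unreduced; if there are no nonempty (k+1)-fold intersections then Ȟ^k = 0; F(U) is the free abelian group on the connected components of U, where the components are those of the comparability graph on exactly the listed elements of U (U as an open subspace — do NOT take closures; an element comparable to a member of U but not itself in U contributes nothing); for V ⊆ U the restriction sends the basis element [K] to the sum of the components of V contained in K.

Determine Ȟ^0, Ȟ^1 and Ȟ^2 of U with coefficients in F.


nerve simplices:
  U12={b,d,i,j,k} U13={d,i,j,k} U14={i,k} U23={d,h,i,j,k} U24={a,h,i,k} U34={c,f,g,h,i,k}
  U123={d,i,j,k} U124={i,k} U134={i,k} U234={h,i,k}
  U1234={i,k}
components per intersection:
  U1: {b,i} {d,j} {k}
  U2: {a} {b,i} {d,j} {h} {k}
  U3: {c,f,g,h,i} {d,j} {k}
  U4: {a} {c,e,f,g,h,i,k}
  U12: {b,i} {d,j} {k}
  U13: {d,j} {i} {k}
  U14: {i} {k}
  U23: {d,j} {h} {i} {k}
  U24: {a} {h} {i} {k}
  U34: {c,f,g,h,i} {k}
  U123: {d,j} {i} {k}
  U124: {i} {k}
  U134: {i} {k}
  U234: {h} {i} {k}
  U1234: {i} {k}
C dims 13,18,10,2; δ0: rk 10, SNF 1^10; δ1: rk 8, SNF 1^8; δ2: rk 2, SNF 1^2
degree 0: 13−10−0 = 3 → Ȟ^0 ≅ Z^3
degree 1: 18−8−10 = 0 → Ȟ^1 ≅ 0
degree 2: 10−2−8 = 0 → Ȟ^2 ≅ 0

Ȟ^0 ≅ Z^3; Ȟ^1 ≅ 0; Ȟ^2 ≅ 0


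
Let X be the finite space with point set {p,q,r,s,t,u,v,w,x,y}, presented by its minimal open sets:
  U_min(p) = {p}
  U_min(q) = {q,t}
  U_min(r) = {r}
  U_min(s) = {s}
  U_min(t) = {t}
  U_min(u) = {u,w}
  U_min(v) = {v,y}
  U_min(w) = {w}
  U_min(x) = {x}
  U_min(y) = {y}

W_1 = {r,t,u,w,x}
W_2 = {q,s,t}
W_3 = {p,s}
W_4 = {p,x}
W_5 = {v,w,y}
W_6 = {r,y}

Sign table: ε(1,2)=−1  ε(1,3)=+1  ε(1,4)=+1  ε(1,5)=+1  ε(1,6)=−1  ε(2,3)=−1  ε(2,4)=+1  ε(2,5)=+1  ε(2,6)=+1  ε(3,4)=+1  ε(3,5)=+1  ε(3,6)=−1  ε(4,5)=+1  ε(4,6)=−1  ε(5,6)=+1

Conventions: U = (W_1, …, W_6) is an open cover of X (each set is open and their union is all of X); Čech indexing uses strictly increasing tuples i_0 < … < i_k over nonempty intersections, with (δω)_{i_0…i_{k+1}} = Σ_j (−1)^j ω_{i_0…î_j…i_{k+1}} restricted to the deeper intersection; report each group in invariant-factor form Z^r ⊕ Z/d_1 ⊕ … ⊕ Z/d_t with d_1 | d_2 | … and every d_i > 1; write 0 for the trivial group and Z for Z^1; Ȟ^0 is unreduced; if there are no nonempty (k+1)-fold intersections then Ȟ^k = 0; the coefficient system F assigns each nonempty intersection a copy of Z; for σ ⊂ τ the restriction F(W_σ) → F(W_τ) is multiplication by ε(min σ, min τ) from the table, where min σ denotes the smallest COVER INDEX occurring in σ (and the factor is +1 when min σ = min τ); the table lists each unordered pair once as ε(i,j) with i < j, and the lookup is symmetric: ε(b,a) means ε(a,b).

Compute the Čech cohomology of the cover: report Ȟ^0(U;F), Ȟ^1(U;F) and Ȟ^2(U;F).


Ȟ^0(U;F) ≅ 0; Ȟ^1(U;F) ≅ Z ⊕ Z/2; Ȟ^2(U;F) ≅ 0

cover nerve:
  W12={t} W14={x} W15={w} W16={r} W23={s} W34={p} W56={y}
C dims 6,7; δ0: rk 6, SNF 1^5·2
Ȟ^0: (6−6)−0=0 ⇒ 0
Ȟ^1: (7−0)−6=1 plus torsion [2] ⇒ Z ⊕ Z/2
Ȟ^2: (0−0)−0=0 ⇒ 0
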